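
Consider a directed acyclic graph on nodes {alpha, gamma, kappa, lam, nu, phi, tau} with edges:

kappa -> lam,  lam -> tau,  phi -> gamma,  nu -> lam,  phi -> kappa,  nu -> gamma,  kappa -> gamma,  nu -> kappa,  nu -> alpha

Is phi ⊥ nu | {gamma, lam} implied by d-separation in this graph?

No

6 paths connect phi and nu; each must be blocked for d-separation to hold:
Path 1: phi → kappa ← nu
  kappa is a collider and its descendant lam is conditioned on, which opens it — no node blocks this path, so it is active.
Path 2: phi → kappa → lam ← nu
  kappa is a chain and kappa is not conditioned on; lam is a collider and lam is conditioned on, which opens it — no node blocks this path, so it is active.
Path 3: phi → kappa → gamma ← nu
  kappa is a chain and kappa is not conditioned on; gamma is a collider and gamma is conditioned on, which opens it — no node blocks this path, so it is active.
Path 4: phi → gamma ← nu
  gamma is a collider and gamma is conditioned on, which opens it — no node blocks this path, so it is active.
Path 5: phi → gamma ← kappa ← nu
  gamma is a collider and gamma is conditioned on, which opens it; kappa is a chain and kappa is not conditioned on — no node blocks this path, so it is active.
Path 6: phi → gamma ← kappa → lam ← nu
  gamma is a collider and gamma is conditioned on, which opens it; kappa is a fork and kappa is not conditioned on; lam is a collider and lam is conditioned on, which opens it — no node blocks this path, so it is active.
Because an active path exists, phi and nu are not d-separated.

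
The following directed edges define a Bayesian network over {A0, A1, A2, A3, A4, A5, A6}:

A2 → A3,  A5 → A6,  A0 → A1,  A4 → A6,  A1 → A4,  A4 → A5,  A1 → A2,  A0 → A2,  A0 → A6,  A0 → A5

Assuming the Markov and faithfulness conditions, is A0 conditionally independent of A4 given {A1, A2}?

Enumerating the 6 paths from A0 to A4 and testing each for blocking by {A1, A2}:
Path 1: A0 → A5 ← A4
  A5 is a collider here and neither A5 nor any of its descendants is conditioned on, so the collider stays closed — the path is blocked at A5.
Path 2: A0 → A5 → A6 ← A4
  A6 is a collider here and neither A6 nor any of its descendants is conditioned on, so the collider stays closed — the path is blocked at A6.
Path 3: A0 → A2 ← A1 → A4
  A1 is a fork here and A1 is conditioned on, so the path is blocked at A1.
Path 4: A0 → A6 ← A5 ← A4
  A6 is a collider here and neither A6 nor any of its descendants is conditioned on, so the collider stays closed — the path is blocked at A6.
Path 5: A0 → A6 ← A4
  A6 is a collider here and neither A6 nor any of its descendants is conditioned on, so the collider stays closed — the path is blocked at A6.
Path 6: A0 → A1 → A4
  A1 is a chain here and A1 is conditioned on, so the path is blocked at A1.
Since every path is blocked, d-separation holds.

Yes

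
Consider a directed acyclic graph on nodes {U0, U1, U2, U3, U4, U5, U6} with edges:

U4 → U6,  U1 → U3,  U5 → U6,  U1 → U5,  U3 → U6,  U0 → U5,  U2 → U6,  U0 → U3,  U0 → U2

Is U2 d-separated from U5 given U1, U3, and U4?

There are 6 undirected paths between U2 and U5; checking each against the conditioning set {U1, U3, U4}:
Path 1: U2 → U6 ← U3 ← U1 → U5
  U6 is a collider here and neither U6 nor any of its descendants is conditioned on, so the collider stays closed — the path is blocked at U6.
Path 2: U2 → U6 ← U3 ← U0 → U5
  U6 is a collider here and neither U6 nor any of its descendants is conditioned on, so the collider stays closed — the path is blocked at U6.
Path 3: U2 → U6 ← U5
  U6 is a collider here and neither U6 nor any of its descendants is conditioned on, so the collider stays closed — the path is blocked at U6.
Path 4: U2 ← U0 → U3 ← U1 → U5
  U1 is a fork here and U1 is conditioned on, so the path is blocked at U1.
Path 5: U2 ← U0 → U3 → U6 ← U5
  U3 is a chain here and U3 is conditioned on, so the path is blocked at U3.
Path 6: U2 ← U0 → U5
  U0 is a fork and U0 is not conditioned on — no node blocks this path, so it is active.
Because an active path exists, U2 and U5 are not d-separated.

No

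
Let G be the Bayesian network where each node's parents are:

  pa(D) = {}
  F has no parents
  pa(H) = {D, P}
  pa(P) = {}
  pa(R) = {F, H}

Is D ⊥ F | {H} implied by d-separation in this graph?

Yes

There is one path between D and F:
  1. D → H → R ← F — H:chain[blocks]; R:collider[blocks] ⇒ blocked
All paths are blocked; D ⊥ F | {H} holds.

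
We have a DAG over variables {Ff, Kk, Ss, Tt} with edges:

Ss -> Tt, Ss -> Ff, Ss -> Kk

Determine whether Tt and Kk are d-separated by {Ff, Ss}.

The only undirected path from Tt to Kk is:
Path 1: Tt ← Ss → Kk
  Ss is a fork here and Ss is conditioned on, so the path is blocked at Ss.
All paths are blocked; Tt ⊥ Kk | {Ff, Ss} holds.

Yes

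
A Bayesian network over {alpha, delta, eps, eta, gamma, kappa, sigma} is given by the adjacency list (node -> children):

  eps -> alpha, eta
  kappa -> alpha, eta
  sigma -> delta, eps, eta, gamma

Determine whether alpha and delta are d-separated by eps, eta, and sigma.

4 paths connect alpha and delta; each must be blocked for d-separation to hold:
Path 1: alpha ← kappa → eta ← sigma → delta
  sigma is a fork here and sigma is conditioned on, so the path is blocked at sigma.
Path 2: alpha ← kappa → eta ← eps ← sigma → delta
  eps is a chain here and eps is conditioned on, so the path is blocked at eps.
Path 3: alpha ← eps → eta ← sigma → delta
  eps is a fork here and eps is conditioned on, so the path is blocked at eps.
Path 4: alpha ← eps ← sigma → delta
  eps is a chain here and eps is conditioned on, so the path is blocked at eps.
Every path is blocked, so alpha and delta are d-separated given {eps, eta, sigma}.

Yes — alpha and delta are d-separated given {eps, eta, sigma}.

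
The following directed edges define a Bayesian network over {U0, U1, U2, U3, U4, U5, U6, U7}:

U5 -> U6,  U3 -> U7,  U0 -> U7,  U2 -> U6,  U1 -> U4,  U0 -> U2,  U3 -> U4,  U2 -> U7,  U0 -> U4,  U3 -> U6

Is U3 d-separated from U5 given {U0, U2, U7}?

There are 5 undirected paths between U3 and U5; checking each against the conditioning set {U0, U2, U7}:
  1. U3 → U6 ← U5 — U6:collider[blocks] ⇒ blocked
  2. U3 → U7 ← U0 → U2 → U6 ← U5 — U7:collider[open]; U0:fork[blocks]; U2:chain[blocks]; U6:collider[blocks] ⇒ blocked
  3. U3 → U7 ← U2 → U6 ← U5 — U7:collider[open]; U2:fork[blocks]; U6:collider[blocks] ⇒ blocked
  4. U3 → U4 ← U0 → U7 ← U2 → U6 ← U5 — U4:collider[blocks]; U0:fork[blocks]; U7:collider[open]; U2:fork[blocks]; U6:collider[blocks] ⇒ blocked
  5. U3 → U4 ← U0 → U2 → U6 ← U5 — U4:collider[blocks]; U0:fork[blocks]; U2:chain[blocks]; U6:collider[blocks] ⇒ blocked
All paths are blocked; U3 ⊥ U5 | {U0, U2, U7} holds.

Yes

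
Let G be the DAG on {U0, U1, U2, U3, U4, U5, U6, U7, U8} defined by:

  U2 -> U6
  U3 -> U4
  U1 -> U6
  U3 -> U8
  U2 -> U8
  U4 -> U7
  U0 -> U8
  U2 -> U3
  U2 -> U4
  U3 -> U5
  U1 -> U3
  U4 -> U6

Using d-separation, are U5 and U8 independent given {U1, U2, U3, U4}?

Yes — U5 and U8 are d-separated given {U1, U2, U3, U4}.

There are 6 undirected paths between U5 and U8; checking each against the conditioning set {U1, U2, U3, U4}:
  1. U5 ← U3 ← U1 → U6 ← U4 ← U2 → U8 — U3:chain[blocks]; U1:fork[blocks]; U6:collider[blocks]; U4:chain[blocks]; U2:fork[blocks] ⇒ blocked
  2. U5 ← U3 ← U1 → U6 ← U2 → U8 — U3:chain[blocks]; U1:fork[blocks]; U6:collider[blocks]; U2:fork[blocks] ⇒ blocked
  3. U5 ← U3 → U4 ← U2 → U8 — U3:fork[blocks]; U4:collider[open]; U2:fork[blocks] ⇒ blocked
  4. U5 ← U3 → U4 → U6 ← U2 → U8 — U3:fork[blocks]; U4:chain[blocks]; U6:collider[blocks]; U2:fork[blocks] ⇒ blocked
  5. U5 ← U3 → U8 — U3:fork[blocks] ⇒ blocked
  6. U5 ← U3 ← U2 → U8 — U3:chain[blocks]; U2:fork[blocks] ⇒ blocked
All paths are blocked; U5 ⊥ U8 | {U1, U2, U3, U4} holds.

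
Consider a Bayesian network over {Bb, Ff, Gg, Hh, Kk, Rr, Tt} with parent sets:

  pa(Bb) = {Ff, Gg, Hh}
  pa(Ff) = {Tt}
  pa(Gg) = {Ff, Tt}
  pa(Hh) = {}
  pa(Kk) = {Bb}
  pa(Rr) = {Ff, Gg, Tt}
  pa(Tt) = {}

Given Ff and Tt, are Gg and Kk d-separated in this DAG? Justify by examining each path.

No

6 paths connect Gg and Kk; each must be blocked for d-separation to hold:
Path 1: Gg ← Ff → Bb → Kk
  Ff is a fork here and Ff is conditioned on, so the path is blocked at Ff.
Path 2: Gg → Rr ← Ff → Bb → Kk
  Rr is a collider here and neither Rr nor any of its descendants is conditioned on, so the collider stays closed — the path is blocked at Rr.
Path 3: Gg → Rr ← Tt → Ff → Bb → Kk
  Rr is a collider here and neither Rr nor any of its descendants is conditioned on, so the collider stays closed — the path is blocked at Rr.
Path 4: Gg → Bb → Kk
  Bb is a chain and Bb is not conditioned on — no node blocks this path, so it is active.
Path 5: Gg ← Tt → Ff → Bb → Kk
  Tt is a fork here and Tt is conditioned on, so the path is blocked at Tt.
Path 6: Gg ← Tt → Rr ← Ff → Bb → Kk
  Tt is a fork here and Tt is conditioned on, so the path is blocked at Tt.
At least one path is unblocked, so d-separation fails.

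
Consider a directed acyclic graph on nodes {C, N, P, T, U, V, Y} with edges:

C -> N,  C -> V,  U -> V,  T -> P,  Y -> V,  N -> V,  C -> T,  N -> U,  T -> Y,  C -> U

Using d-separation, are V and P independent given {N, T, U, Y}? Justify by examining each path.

Yes

6 paths connect V and P; each must be blocked for d-separation to hold:
  1. V ← U ← N ← C → T → P — U:chain[blocks]; N:chain[blocks]; C:fork[open]; T:chain[blocks] ⇒ blocked
  2. V ← U ← C → T → P — U:chain[blocks]; C:fork[open]; T:chain[blocks] ⇒ blocked
  3. V ← N → U ← C → T → P — N:fork[blocks]; U:collider[open]; C:fork[open]; T:chain[blocks] ⇒ blocked
  4. V ← N ← C → T → P — N:chain[blocks]; C:fork[open]; T:chain[blocks] ⇒ blocked
  5. V ← Y ← T → P — Y:chain[blocks]; T:fork[blocks] ⇒ blocked
  6. V ← C → T → P — C:fork[open]; T:chain[blocks] ⇒ blocked
All paths are blocked; V ⊥ P | {N, T, U, Y} holds.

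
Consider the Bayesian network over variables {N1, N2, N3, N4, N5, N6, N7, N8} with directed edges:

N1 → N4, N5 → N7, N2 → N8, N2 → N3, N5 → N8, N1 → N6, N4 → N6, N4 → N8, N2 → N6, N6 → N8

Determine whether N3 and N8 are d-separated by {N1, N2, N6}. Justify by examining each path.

4 paths connect N3 and N8; each must be blocked for d-separation to hold:
  1. N3 ← N2 → N6 ← N1 → N4 → N8 — N2:fork[blocks]; N6:collider[open]; N1:fork[blocks]; N4:chain[open] ⇒ blocked
  2. N3 ← N2 → N6 → N8 — N2:fork[blocks]; N6:chain[blocks] ⇒ blocked
  3. N3 ← N2 → N6 ← N4 → N8 — N2:fork[blocks]; N6:collider[open]; N4:fork[open] ⇒ blocked
  4. N3 ← N2 → N8 — N2:fork[blocks] ⇒ blocked
Since every path is blocked, d-separation holds.

Yes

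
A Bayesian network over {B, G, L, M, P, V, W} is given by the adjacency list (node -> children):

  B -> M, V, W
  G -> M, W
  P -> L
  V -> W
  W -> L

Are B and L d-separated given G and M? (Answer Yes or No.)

No

Enumerating the 3 paths from B to L and testing each for blocking by {G, M}:
Path 1: B → M ← G → W → L
  G is a fork here and G is conditioned on, so the path is blocked at G.
Path 2: B → W → L
  W is a chain and W is not conditioned on — no node blocks this path, so it is active.
Path 3: B → V → W → L
  V is a chain and V is not conditioned on; W is a chain and W is not conditioned on — no node blocks this path, so it is active.
Since the path B → W → L is active, B and L are not d-separated given {G, M}.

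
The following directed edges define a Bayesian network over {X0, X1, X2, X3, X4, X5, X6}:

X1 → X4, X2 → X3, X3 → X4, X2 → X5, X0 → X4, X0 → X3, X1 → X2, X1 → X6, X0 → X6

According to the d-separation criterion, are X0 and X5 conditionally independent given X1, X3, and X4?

No

We examine all 6 paths between X0 and X5:
Path 1: X0 → X6 ← X1 → X2 → X5
  X6 is a collider here and neither X6 nor any of its descendants is conditioned on, so the collider stays closed — the path is blocked at X6.
Path 2: X0 → X6 ← X1 → X4 ← X3 ← X2 → X5
  X6 is a collider here and neither X6 nor any of its descendants is conditioned on, so the collider stays closed — the path is blocked at X6.
Path 3: X0 → X4 ← X3 ← X2 → X5
  X3 is a chain here and X3 is conditioned on, so the path is blocked at X3.
Path 4: X0 → X4 ← X1 → X2 → X5
  X1 is a fork here and X1 is conditioned on, so the path is blocked at X1.
Path 5: X0 → X3 ← X2 → X5
  X3 is a collider and X3 is conditioned on, which opens it; X2 is a fork and X2 is not conditioned on — no node blocks this path, so it is active.
Path 6: X0 → X3 → X4 ← X1 → X2 → X5
  X3 is a chain here and X3 is conditioned on, so the path is blocked at X3.
Because an active path exists, X0 and X5 are not d-separated.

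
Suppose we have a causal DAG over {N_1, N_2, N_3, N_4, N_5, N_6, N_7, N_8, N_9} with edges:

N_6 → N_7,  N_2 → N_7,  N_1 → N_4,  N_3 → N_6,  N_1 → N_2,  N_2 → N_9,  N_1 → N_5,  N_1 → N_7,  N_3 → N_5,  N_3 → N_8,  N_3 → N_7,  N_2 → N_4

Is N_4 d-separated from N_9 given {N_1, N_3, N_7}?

5 paths connect N_4 and N_9; each must be blocked for d-separation to hold:
  1. N_4 ← N_1 → N_7 ← N_2 → N_9 — N_1:fork[blocks]; N_7:collider[open]; N_2:fork[open] ⇒ blocked
  2. N_4 ← N_1 → N_5 ← N_3 → N_7 ← N_2 → N_9 — N_1:fork[blocks]; N_5:collider[blocks]; N_3:fork[blocks]; N_7:collider[open]; N_2:fork[open] ⇒ blocked
  3. N_4 ← N_1 → N_5 ← N_3 → N_6 → N_7 ← N_2 → N_9 — N_1:fork[blocks]; N_5:collider[blocks]; N_3:fork[blocks]; N_6:chain[open]; N_7:collider[open]; N_2:fork[open] ⇒ blocked
  4. N_4 ← N_1 → N_2 → N_9 — N_1:fork[blocks]; N_2:chain[open] ⇒ blocked
  5. N_4 ← N_2 → N_9 — N_2:fork[open] ⇒ active
At least one path is unblocked, so d-separation fails.

No — N_4 and N_9 are not d-separated given {N_1, N_3, N_7}.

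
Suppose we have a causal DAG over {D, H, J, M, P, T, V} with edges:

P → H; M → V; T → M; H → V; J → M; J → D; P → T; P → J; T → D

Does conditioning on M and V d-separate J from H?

Enumerating the 6 paths from J to H and testing each for blocking by {M, V}:
Path 1: J → D ← T → M → V ← H
  D is a collider here and neither D nor any of its descendants is conditioned on, so the collider stays closed — the path is blocked at D.
Path 2: J → D ← T ← P → H
  D is a collider here and neither D nor any of its descendants is conditioned on, so the collider stays closed — the path is blocked at D.
Path 3: J → M → V ← H
  M is a chain here and M is conditioned on, so the path is blocked at M.
Path 4: J → M ← T ← P → H
  M is a collider and M is conditioned on, which opens it; T is a chain and T is not conditioned on; P is a fork and P is not conditioned on — no node blocks this path, so it is active.
Path 5: J ← P → T → M → V ← H
  M is a chain here and M is conditioned on, so the path is blocked at M.
Path 6: J ← P → H
  P is a fork and P is not conditioned on — no node blocks this path, so it is active.
Because an active path exists, J and H are not d-separated.

No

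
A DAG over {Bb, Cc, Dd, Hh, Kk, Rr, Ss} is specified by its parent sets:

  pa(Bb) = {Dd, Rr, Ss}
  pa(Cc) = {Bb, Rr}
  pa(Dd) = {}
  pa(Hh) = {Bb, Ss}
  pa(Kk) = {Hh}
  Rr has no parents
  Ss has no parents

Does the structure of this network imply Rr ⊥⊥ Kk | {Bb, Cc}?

4 paths connect Rr and Kk; each must be blocked for d-separation to hold:
Path 1: Rr → Bb ← Ss → Hh → Kk
  Bb is a collider and Bb is conditioned on, which opens it; Ss is a fork and Ss is not conditioned on; Hh is a chain and Hh is not conditioned on — no node blocks this path, so it is active.
Path 2: Rr → Bb → Hh → Kk
  Bb is a chain here and Bb is conditioned on, so the path is blocked at Bb.
Path 3: Rr → Cc ← Bb ← Ss → Hh → Kk
  Bb is a chain here and Bb is conditioned on, so the path is blocked at Bb.
Path 4: Rr → Cc ← Bb → Hh → Kk
  Bb is a fork here and Bb is conditioned on, so the path is blocked at Bb.
Since the path Rr → Bb ← Ss → Hh → Kk is active, Rr and Kk are not d-separated given {Bb, Cc}.

No — Rr and Kk are not d-separated given {Bb, Cc}.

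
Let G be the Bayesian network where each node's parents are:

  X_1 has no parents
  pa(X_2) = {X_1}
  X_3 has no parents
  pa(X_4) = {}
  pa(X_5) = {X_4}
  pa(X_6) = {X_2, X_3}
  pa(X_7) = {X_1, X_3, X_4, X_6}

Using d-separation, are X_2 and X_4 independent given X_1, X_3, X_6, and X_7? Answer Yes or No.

Yes

There are 3 undirected paths between X_2 and X_4; checking each against the conditioning set {X_1, X_3, X_6, X_7}:
Path 1: X_2 ← X_1 → X_7 ← X_4
  X_1 is a fork here and X_1 is conditioned on, so the path is blocked at X_1.
Path 2: X_2 → X_6 ← X_3 → X_7 ← X_4
  X_3 is a fork here and X_3 is conditioned on, so the path is blocked at X_3.
Path 3: X_2 → X_6 → X_7 ← X_4
  X_6 is a chain here and X_6 is conditioned on, so the path is blocked at X_6.
Every path is blocked, so X_2 and X_4 are d-separated given {X_1, X_3, X_6, X_7}.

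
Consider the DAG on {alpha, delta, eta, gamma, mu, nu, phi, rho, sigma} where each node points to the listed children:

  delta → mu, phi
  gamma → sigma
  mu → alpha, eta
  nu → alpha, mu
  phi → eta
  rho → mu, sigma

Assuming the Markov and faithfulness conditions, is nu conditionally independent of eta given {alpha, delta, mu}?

We examine all 4 paths between nu and eta:
Path 1: nu → mu ← delta → phi → eta
  delta is a fork here and delta is conditioned on, so the path is blocked at delta.
Path 2: nu → mu → eta
  mu is a chain here and mu is conditioned on, so the path is blocked at mu.
Path 3: nu → alpha ← mu ← delta → phi → eta
  mu is a chain here and mu is conditioned on, so the path is blocked at mu.
Path 4: nu → alpha ← mu → eta
  mu is a fork here and mu is conditioned on, so the path is blocked at mu.
Every path is blocked, so nu and eta are d-separated given {alpha, delta, mu}.

Yes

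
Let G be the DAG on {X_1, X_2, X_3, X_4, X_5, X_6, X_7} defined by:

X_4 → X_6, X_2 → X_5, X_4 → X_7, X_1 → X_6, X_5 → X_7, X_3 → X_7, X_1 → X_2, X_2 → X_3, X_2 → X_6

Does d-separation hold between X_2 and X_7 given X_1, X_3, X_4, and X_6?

There are 4 undirected paths between X_2 and X_7; checking each against the conditioning set {X_1, X_3, X_4, X_6}:
Path 1: X_2 → X_5 → X_7
  X_5 is a chain and X_5 is not conditioned on — no node blocks this path, so it is active.
Path 2: X_2 → X_3 → X_7
  X_3 is a chain here and X_3 is conditioned on, so the path is blocked at X_3.
Path 3: X_2 ← X_1 → X_6 ← X_4 → X_7
  X_1 is a fork here and X_1 is conditioned on, so the path is blocked at X_1.
Path 4: X_2 → X_6 ← X_4 → X_7
  X_4 is a fork here and X_4 is conditioned on, so the path is blocked at X_4.
Because an active path exists, X_2 and X_7 are not d-separated.

No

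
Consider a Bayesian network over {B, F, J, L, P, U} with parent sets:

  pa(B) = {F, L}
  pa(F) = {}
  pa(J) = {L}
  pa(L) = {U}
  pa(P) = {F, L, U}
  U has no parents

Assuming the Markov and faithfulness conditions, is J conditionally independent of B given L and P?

Yes

3 paths connect J and B; each must be blocked for d-separation to hold:
  1. J ← L → P ← F → B — L:fork[blocks]; P:collider[open]; F:fork[open] ⇒ blocked
  2. J ← L → B — L:fork[blocks] ⇒ blocked
  3. J ← L ← U → P ← F → B — L:chain[blocks]; U:fork[open]; P:collider[open]; F:fork[open] ⇒ blocked
Since every path is blocked, d-separation holds.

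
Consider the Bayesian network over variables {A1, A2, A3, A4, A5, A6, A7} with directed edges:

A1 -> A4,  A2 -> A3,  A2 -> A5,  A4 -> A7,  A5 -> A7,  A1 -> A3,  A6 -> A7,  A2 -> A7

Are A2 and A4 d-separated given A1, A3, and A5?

We examine all 3 paths between A2 and A4:
  1. A2 → A3 ← A1 → A4 — A3:collider[open]; A1:fork[blocks] ⇒ blocked
  2. A2 → A7 ← A4 — A7:collider[blocks] ⇒ blocked
  3. A2 → A5 → A7 ← A4 — A5:chain[blocks]; A7:collider[blocks] ⇒ blocked
Every path is blocked, so A2 and A4 are d-separated given {A1, A3, A5}.

Yes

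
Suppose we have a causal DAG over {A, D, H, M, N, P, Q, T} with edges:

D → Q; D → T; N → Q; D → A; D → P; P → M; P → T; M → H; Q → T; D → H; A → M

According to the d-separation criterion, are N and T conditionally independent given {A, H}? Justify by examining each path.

No

Enumerating the 5 paths from N to T and testing each for blocking by {A, H}:
Path 1: N → Q → T
  Q is a chain and Q is not conditioned on — no node blocks this path, so it is active.
Path 2: N → Q ← D → T
  Q is a collider here and neither Q nor any of its descendants is conditioned on, so the collider stays closed — the path is blocked at Q.
Path 3: N → Q ← D → H ← M ← P → T
  Q is a collider here and neither Q nor any of its descendants is conditioned on, so the collider stays closed — the path is blocked at Q.
Path 4: N → Q ← D → A → M ← P → T
  Q is a collider here and neither Q nor any of its descendants is conditioned on, so the collider stays closed — the path is blocked at Q.
Path 5: N → Q ← D → P → T
  Q is a collider here and neither Q nor any of its descendants is conditioned on, so the collider stays closed — the path is blocked at Q.
At least one path is unblocked, so d-separation fails.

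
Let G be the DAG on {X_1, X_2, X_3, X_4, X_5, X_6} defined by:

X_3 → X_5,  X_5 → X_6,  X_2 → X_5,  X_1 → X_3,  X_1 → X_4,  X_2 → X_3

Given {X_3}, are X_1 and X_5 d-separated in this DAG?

No

Enumerating the 2 paths from X_1 to X_5 and testing each for blocking by {X_3}:
  1. X_1 → X_3 → X_5 — X_3:chain[blocks] ⇒ blocked
  2. X_1 → X_3 ← X_2 → X_5 — X_3:collider[open]; X_2:fork[open] ⇒ active
Since the path X_1 → X_3 ← X_2 → X_5 is active, X_1 and X_5 are not d-separated given {X_3}.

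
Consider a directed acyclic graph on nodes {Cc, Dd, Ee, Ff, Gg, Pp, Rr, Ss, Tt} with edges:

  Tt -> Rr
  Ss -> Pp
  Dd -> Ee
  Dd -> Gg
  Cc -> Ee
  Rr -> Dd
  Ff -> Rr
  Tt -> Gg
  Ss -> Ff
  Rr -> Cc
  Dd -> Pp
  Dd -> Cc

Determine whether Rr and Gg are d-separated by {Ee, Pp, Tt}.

No

We examine all 5 paths between Rr and Gg:
Path 1: Rr ← Ff ← Ss → Pp ← Dd → Gg
  Ff is a chain and Ff is not conditioned on; Ss is a fork and Ss is not conditioned on; Pp is a collider and Pp is conditioned on, which opens it; Dd is a fork and Dd is not conditioned on — no node blocks this path, so it is active.
Path 2: Rr → Dd → Gg
  Dd is a chain and Dd is not conditioned on — no node blocks this path, so it is active.
Path 3: Rr → Cc → Ee ← Dd → Gg
  Cc is a chain and Cc is not conditioned on; Ee is a collider and Ee is conditioned on, which opens it; Dd is a fork and Dd is not conditioned on — no node blocks this path, so it is active.
Path 4: Rr → Cc ← Dd → Gg
  Cc is a collider and its descendant Ee is conditioned on, which opens it; Dd is a fork and Dd is not conditioned on — no node blocks this path, so it is active.
Path 5: Rr ← Tt → Gg
  Tt is a fork here and Tt is conditioned on, so the path is blocked at Tt.
Because an active path exists, Rr and Gg are not d-separated.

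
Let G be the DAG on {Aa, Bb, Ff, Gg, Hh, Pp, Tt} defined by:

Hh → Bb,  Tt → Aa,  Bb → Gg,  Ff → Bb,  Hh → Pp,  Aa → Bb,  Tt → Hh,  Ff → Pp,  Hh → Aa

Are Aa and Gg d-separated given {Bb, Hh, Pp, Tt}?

Yes

5 paths connect Aa and Gg; each must be blocked for d-separation to hold:
  1. Aa → Bb → Gg — Bb:chain[blocks] ⇒ blocked
  2. Aa ← Tt → Hh → Bb → Gg — Tt:fork[blocks]; Hh:chain[blocks]; Bb:chain[blocks] ⇒ blocked
  3. Aa ← Tt → Hh → Pp ← Ff → Bb → Gg — Tt:fork[blocks]; Hh:chain[blocks]; Pp:collider[open]; Ff:fork[open]; Bb:chain[blocks] ⇒ blocked
  4. Aa ← Hh → Bb → Gg — Hh:fork[blocks]; Bb:chain[blocks] ⇒ blocked
  5. Aa ← Hh → Pp ← Ff → Bb → Gg — Hh:fork[blocks]; Pp:collider[open]; Ff:fork[open]; Bb:chain[blocks] ⇒ blocked
Every path is blocked, so Aa and Gg are d-separated given {Bb, Hh, Pp, Tt}.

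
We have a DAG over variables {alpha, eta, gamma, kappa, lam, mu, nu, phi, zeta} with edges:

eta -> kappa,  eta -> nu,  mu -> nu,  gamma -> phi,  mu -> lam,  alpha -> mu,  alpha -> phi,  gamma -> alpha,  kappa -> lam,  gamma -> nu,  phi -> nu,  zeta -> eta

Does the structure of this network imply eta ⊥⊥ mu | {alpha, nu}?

No

Enumerating the 6 paths from eta to mu and testing each for blocking by {alpha, nu}:
Path 1: eta → nu ← gamma → phi ← alpha → mu
  alpha is a fork here and alpha is conditioned on, so the path is blocked at alpha.
Path 2: eta → nu ← gamma → alpha → mu
  alpha is a chain here and alpha is conditioned on, so the path is blocked at alpha.
Path 3: eta → nu ← phi ← gamma → alpha → mu
  alpha is a chain here and alpha is conditioned on, so the path is blocked at alpha.
Path 4: eta → nu ← phi ← alpha → mu
  alpha is a fork here and alpha is conditioned on, so the path is blocked at alpha.
Path 5: eta → nu ← mu
  nu is a collider and nu is conditioned on, which opens it — no node blocks this path, so it is active.
Path 6: eta → kappa → lam ← mu
  lam is a collider here and neither lam nor any of its descendants is conditioned on, so the collider stays closed — the path is blocked at lam.
At least one path is unblocked, so d-separation fails.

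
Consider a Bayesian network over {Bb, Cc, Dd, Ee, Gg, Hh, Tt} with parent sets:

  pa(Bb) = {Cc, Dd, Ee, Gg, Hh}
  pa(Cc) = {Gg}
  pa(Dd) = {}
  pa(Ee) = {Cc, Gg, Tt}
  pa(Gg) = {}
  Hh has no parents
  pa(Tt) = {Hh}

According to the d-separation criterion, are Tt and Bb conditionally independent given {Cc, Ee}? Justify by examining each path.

There are 6 undirected paths between Tt and Bb; checking each against the conditioning set {Cc, Ee}:
Path 1: Tt → Ee ← Gg → Cc → Bb
  Cc is a chain here and Cc is conditioned on, so the path is blocked at Cc.
Path 2: Tt → Ee ← Gg → Bb
  Ee is a collider and Ee is conditioned on, which opens it; Gg is a fork and Gg is not conditioned on — no node blocks this path, so it is active.
Path 3: Tt → Ee ← Cc ← Gg → Bb
  Cc is a chain here and Cc is conditioned on, so the path is blocked at Cc.
Path 4: Tt → Ee ← Cc → Bb
  Cc is a fork here and Cc is conditioned on, so the path is blocked at Cc.
Path 5: Tt → Ee → Bb
  Ee is a chain here and Ee is conditioned on, so the path is blocked at Ee.
Path 6: Tt ← Hh → Bb
  Hh is a fork and Hh is not conditioned on — no node blocks this path, so it is active.
Because an active path exists, Tt and Bb are not d-separated.

No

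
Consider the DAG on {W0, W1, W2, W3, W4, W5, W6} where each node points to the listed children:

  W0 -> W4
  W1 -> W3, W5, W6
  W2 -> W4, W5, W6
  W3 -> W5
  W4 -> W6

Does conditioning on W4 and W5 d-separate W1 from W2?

No — W1 and W2 are not d-separated given {W4, W5}.

4 paths connect W1 and W2; each must be blocked for d-separation to hold:
  1. W1 → W3 → W5 ← W2 — W3:chain[open]; W5:collider[open] ⇒ active
  2. W1 → W6 ← W4 ← W2 — W6:collider[blocks]; W4:chain[blocks] ⇒ blocked
  3. W1 → W6 ← W2 — W6:collider[blocks] ⇒ blocked
  4. W1 → W5 ← W2 — W5:collider[open] ⇒ active
At least one path is unblocked, so d-separation fails.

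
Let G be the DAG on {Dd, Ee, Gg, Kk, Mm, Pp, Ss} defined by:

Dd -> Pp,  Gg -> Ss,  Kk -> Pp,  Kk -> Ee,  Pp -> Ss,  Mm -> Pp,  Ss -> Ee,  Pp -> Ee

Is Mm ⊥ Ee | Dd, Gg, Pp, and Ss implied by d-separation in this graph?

Enumerating the 3 paths from Mm to Ee and testing each for blocking by {Dd, Gg, Pp, Ss}:
Path 1: Mm → Pp ← Kk → Ee
  Pp is a collider and Pp is conditioned on, which opens it; Kk is a fork and Kk is not conditioned on — no node blocks this path, so it is active.
Path 2: Mm → Pp → Ss → Ee
  Pp is a chain here and Pp is conditioned on, so the path is blocked at Pp.
Path 3: Mm → Pp → Ee
  Pp is a chain here and Pp is conditioned on, so the path is blocked at Pp.
Because an active path exists, Mm and Ee are not d-separated.

No — Mm and Ee are not d-separated given {Dd, Gg, Pp, Ss}.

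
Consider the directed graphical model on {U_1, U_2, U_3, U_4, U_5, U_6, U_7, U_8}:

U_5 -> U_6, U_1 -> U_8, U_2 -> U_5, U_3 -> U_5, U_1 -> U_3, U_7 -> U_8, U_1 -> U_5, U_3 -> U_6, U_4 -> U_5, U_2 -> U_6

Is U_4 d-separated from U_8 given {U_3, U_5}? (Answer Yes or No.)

No

We examine all 4 paths between U_4 and U_8:
  1. U_4 → U_5 ← U_2 → U_6 ← U_3 ← U_1 → U_8 — U_5:collider[open]; U_2:fork[open]; U_6:collider[blocks]; U_3:chain[blocks]; U_1:fork[open] ⇒ blocked
  2. U_4 → U_5 ← U_3 ← U_1 → U_8 — U_5:collider[open]; U_3:chain[blocks]; U_1:fork[open] ⇒ blocked
  3. U_4 → U_5 ← U_1 → U_8 — U_5:collider[open]; U_1:fork[open] ⇒ active
  4. U_4 → U_5 → U_6 ← U_3 ← U_1 → U_8 — U_5:chain[blocks]; U_6:collider[blocks]; U_3:chain[blocks]; U_1:fork[open] ⇒ blocked
Because an active path exists, U_4 and U_8 are not d-separated.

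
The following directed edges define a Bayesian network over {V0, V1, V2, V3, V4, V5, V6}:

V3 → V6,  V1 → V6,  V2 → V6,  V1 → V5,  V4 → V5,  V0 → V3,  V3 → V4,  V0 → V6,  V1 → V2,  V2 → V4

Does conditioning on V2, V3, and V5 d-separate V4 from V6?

No

There are 6 undirected paths between V4 and V6; checking each against the conditioning set {V2, V3, V5}:
Path 1: V4 → V5 ← V1 → V6
  V5 is a collider and V5 is conditioned on, which opens it; V1 is a fork and V1 is not conditioned on — no node blocks this path, so it is active.
Path 2: V4 → V5 ← V1 → V2 → V6
  V2 is a chain here and V2 is conditioned on, so the path is blocked at V2.
Path 3: V4 ← V3 ← V0 → V6
  V3 is a chain here and V3 is conditioned on, so the path is blocked at V3.
Path 4: V4 ← V3 → V6
  V3 is a fork here and V3 is conditioned on, so the path is blocked at V3.
Path 5: V4 ← V2 ← V1 → V6
  V2 is a chain here and V2 is conditioned on, so the path is blocked at V2.
Path 6: V4 ← V2 → V6
  V2 is a fork here and V2 is conditioned on, so the path is blocked at V2.
Because an active path exists, V4 and V6 are not d-separated.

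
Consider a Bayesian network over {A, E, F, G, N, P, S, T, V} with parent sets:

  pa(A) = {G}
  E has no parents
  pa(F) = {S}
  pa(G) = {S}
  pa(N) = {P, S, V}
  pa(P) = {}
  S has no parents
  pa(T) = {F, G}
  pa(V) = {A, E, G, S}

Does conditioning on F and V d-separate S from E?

No

6 paths connect S and E; each must be blocked for d-separation to hold:
Path 1: S → V ← E
  V is a collider and V is conditioned on, which opens it — no node blocks this path, so it is active.
Path 2: S → N ← V ← E
  N is a collider here and neither N nor any of its descendants is conditioned on, so the collider stays closed — the path is blocked at N.
Path 3: S → G → V ← E
  G is a chain and G is not conditioned on; V is a collider and V is conditioned on, which opens it — no node blocks this path, so it is active.
Path 4: S → G → A → V ← E
  G is a chain and G is not conditioned on; A is a chain and A is not conditioned on; V is a collider and V is conditioned on, which opens it — no node blocks this path, so it is active.
Path 5: S → F → T ← G → V ← E
  F is a chain here and F is conditioned on, so the path is blocked at F.
Path 6: S → F → T ← G → A → V ← E
  F is a chain here and F is conditioned on, so the path is blocked at F.
At least one path is unblocked, so d-separation fails.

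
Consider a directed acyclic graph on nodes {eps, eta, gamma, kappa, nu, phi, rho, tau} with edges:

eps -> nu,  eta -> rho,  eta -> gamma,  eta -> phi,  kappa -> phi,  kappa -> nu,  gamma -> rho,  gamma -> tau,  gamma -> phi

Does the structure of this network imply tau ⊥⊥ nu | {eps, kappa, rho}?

There are 3 undirected paths between tau and nu; checking each against the conditioning set {eps, kappa, rho}:
Path 1: tau ← gamma → phi ← kappa → nu
  phi is a collider here and neither phi nor any of its descendants is conditioned on, so the collider stays closed — the path is blocked at phi.
Path 2: tau ← gamma ← eta → phi ← kappa → nu
  phi is a collider here and neither phi nor any of its descendants is conditioned on, so the collider stays closed — the path is blocked at phi.
Path 3: tau ← gamma → rho ← eta → phi ← kappa → nu
  phi is a collider here and neither phi nor any of its descendants is conditioned on, so the collider stays closed — the path is blocked at phi.
Since every path is blocked, d-separation holds.

Yes — tau and nu are d-separated given {eps, kappa, rho}.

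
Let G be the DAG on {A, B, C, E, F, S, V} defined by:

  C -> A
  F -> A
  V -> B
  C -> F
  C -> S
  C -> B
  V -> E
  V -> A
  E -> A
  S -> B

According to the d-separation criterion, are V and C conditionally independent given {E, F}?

Yes

Enumerating the 6 paths from V to C and testing each for blocking by {E, F}:
Path 1: V → E → A ← C
  E is a chain here and E is conditioned on, so the path is blocked at E.
Path 2: V → E → A ← F ← C
  E is a chain here and E is conditioned on, so the path is blocked at E.
Path 3: V → B ← S ← C
  B is a collider here and neither B nor any of its descendants is conditioned on, so the collider stays closed — the path is blocked at B.
Path 4: V → B ← C
  B is a collider here and neither B nor any of its descendants is conditioned on, so the collider stays closed — the path is blocked at B.
Path 5: V → A ← C
  A is a collider here and neither A nor any of its descendants is conditioned on, so the collider stays closed — the path is blocked at A.
Path 6: V → A ← F ← C
  A is a collider here and neither A nor any of its descendants is conditioned on, so the collider stays closed — the path is blocked at A.
Every path is blocked, so V and C are d-separated given {E, F}.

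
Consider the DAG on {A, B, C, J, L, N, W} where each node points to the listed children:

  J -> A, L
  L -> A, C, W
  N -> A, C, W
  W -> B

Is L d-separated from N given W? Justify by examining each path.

Enumerating the 4 paths from L to N and testing each for blocking by {W}:
  1. L → C ← N — C:collider[blocks] ⇒ blocked
  2. L → A ← N — A:collider[blocks] ⇒ blocked
  3. L → W ← N — W:collider[open] ⇒ active
  4. L ← J → A ← N — J:fork[open]; A:collider[blocks] ⇒ blocked
Since the path L → W ← N is active, L and N are not d-separated given {W}.

No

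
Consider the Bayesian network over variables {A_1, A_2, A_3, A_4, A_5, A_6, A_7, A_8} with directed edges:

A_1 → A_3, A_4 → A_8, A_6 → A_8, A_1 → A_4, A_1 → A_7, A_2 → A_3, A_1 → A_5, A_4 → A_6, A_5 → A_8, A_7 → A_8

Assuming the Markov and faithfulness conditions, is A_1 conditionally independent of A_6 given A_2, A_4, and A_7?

Yes — A_1 and A_6 are d-separated given {A_2, A_4, A_7}.

Enumerating the 6 paths from A_1 to A_6 and testing each for blocking by {A_2, A_4, A_7}:
  1. A_1 → A_5 → A_8 ← A_4 → A_6 — A_5:chain[open]; A_8:collider[blocks]; A_4:fork[blocks] ⇒ blocked
  2. A_1 → A_5 → A_8 ← A_6 — A_5:chain[open]; A_8:collider[blocks] ⇒ blocked
  3. A_1 → A_4 → A_8 ← A_6 — A_4:chain[blocks]; A_8:collider[blocks] ⇒ blocked
  4. A_1 → A_4 → A_6 — A_4:chain[blocks] ⇒ blocked
  5. A_1 → A_7 → A_8 ← A_4 → A_6 — A_7:chain[blocks]; A_8:collider[blocks]; A_4:fork[blocks] ⇒ blocked
  6. A_1 → A_7 → A_8 ← A_6 — A_7:chain[blocks]; A_8:collider[blocks] ⇒ blocked
Every path is blocked, so A_1 and A_6 are d-separated given {A_2, A_4, A_7}.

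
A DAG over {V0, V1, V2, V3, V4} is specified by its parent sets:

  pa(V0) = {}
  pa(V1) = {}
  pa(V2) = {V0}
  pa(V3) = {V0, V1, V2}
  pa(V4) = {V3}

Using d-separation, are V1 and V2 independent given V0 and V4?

2 paths connect V1 and V2; each must be blocked for d-separation to hold:
Path 1: V1 → V3 ← V0 → V2
  V0 is a fork here and V0 is conditioned on, so the path is blocked at V0.
Path 2: V1 → V3 ← V2
  V3 is a collider and its descendant V4 is conditioned on, which opens it — no node blocks this path, so it is active.
Because an active path exists, V1 and V2 are not d-separated.

No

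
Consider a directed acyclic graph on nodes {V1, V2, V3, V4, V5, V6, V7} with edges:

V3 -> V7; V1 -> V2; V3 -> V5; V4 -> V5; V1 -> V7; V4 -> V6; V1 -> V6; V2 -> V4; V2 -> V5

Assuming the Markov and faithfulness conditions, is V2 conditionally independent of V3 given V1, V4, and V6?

There are 6 undirected paths between V2 and V3; checking each against the conditioning set {V1, V4, V6}:
Path 1: V2 → V5 ← V4 → V6 ← V1 → V7 ← V3
  V5 is a collider here and neither V5 nor any of its descendants is conditioned on, so the collider stays closed — the path is blocked at V5.
Path 2: V2 → V5 ← V3
  V5 is a collider here and neither V5 nor any of its descendants is conditioned on, so the collider stays closed — the path is blocked at V5.
Path 3: V2 ← V1 → V7 ← V3
  V1 is a fork here and V1 is conditioned on, so the path is blocked at V1.
Path 4: V2 ← V1 → V6 ← V4 → V5 ← V3
  V1 is a fork here and V1 is conditioned on, so the path is blocked at V1.
Path 5: V2 → V4 → V5 ← V3
  V4 is a chain here and V4 is conditioned on, so the path is blocked at V4.
Path 6: V2 → V4 → V6 ← V1 → V7 ← V3
  V4 is a chain here and V4 is conditioned on, so the path is blocked at V4.
Since every path is blocked, d-separation holds.

Yes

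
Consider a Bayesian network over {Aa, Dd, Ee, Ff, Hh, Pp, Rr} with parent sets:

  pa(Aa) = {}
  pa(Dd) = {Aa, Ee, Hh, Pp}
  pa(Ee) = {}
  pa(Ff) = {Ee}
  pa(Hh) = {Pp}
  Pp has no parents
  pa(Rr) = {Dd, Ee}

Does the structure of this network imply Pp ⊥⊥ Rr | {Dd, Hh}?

4 paths connect Pp and Rr; each must be blocked for d-separation to hold:
  1. Pp → Hh → Dd → Rr — Hh:chain[blocks]; Dd:chain[blocks] ⇒ blocked
  2. Pp → Hh → Dd ← Ee → Rr — Hh:chain[blocks]; Dd:collider[open]; Ee:fork[open] ⇒ blocked
  3. Pp → Dd → Rr — Dd:chain[blocks] ⇒ blocked
  4. Pp → Dd ← Ee → Rr — Dd:collider[open]; Ee:fork[open] ⇒ active
At least one path is unblocked, so d-separation fails.

No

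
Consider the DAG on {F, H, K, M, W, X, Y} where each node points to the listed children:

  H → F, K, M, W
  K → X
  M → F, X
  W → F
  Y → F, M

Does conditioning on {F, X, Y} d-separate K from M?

There are 6 undirected paths between K and M; checking each against the conditioning set {F, X, Y}:
Path 1: K → X ← M
  X is a collider and X is conditioned on, which opens it — no node blocks this path, so it is active.
Path 2: K ← H → W → F ← Y → M
  Y is a fork here and Y is conditioned on, so the path is blocked at Y.
Path 3: K ← H → W → F ← M
  H is a fork and H is not conditioned on; W is a chain and W is not conditioned on; F is a collider and F is conditioned on, which opens it — no node blocks this path, so it is active.
Path 4: K ← H → F ← Y → M
  Y is a fork here and Y is conditioned on, so the path is blocked at Y.
Path 5: K ← H → F ← M
  H is a fork and H is not conditioned on; F is a collider and F is conditioned on, which opens it — no node blocks this path, so it is active.
Path 6: K ← H → M
  H is a fork and H is not conditioned on — no node blocks this path, so it is active.
Since the path K → X ← M is active, K and M are not d-separated given {F, X, Y}.

No — K and M are not d-separated given {F, X, Y}.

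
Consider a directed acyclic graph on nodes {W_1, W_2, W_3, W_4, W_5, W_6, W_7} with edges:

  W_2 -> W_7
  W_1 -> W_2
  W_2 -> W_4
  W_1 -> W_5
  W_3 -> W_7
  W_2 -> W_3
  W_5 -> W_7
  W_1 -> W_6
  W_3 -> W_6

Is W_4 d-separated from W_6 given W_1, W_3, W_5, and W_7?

6 paths connect W_4 and W_6; each must be blocked for d-separation to hold:
  1. W_4 ← W_2 ← W_1 → W_5 → W_7 ← W_3 → W_6 — W_2:chain[open]; W_1:fork[blocks]; W_5:chain[blocks]; W_7:collider[open]; W_3:fork[blocks] ⇒ blocked
  2. W_4 ← W_2 ← W_1 → W_6 — W_2:chain[open]; W_1:fork[blocks] ⇒ blocked
  3. W_4 ← W_2 → W_7 ← W_5 ← W_1 → W_6 — W_2:fork[open]; W_7:collider[open]; W_5:chain[blocks]; W_1:fork[blocks] ⇒ blocked
  4. W_4 ← W_2 → W_7 ← W_3 → W_6 — W_2:fork[open]; W_7:collider[open]; W_3:fork[blocks] ⇒ blocked
  5. W_4 ← W_2 → W_3 → W_7 ← W_5 ← W_1 → W_6 — W_2:fork[open]; W_3:chain[blocks]; W_7:collider[open]; W_5:chain[blocks]; W_1:fork[blocks] ⇒ blocked
  6. W_4 ← W_2 → W_3 → W_6 — W_2:fork[open]; W_3:chain[blocks] ⇒ blocked
Every path is blocked, so W_4 and W_6 are d-separated given {W_1, W_3, W_5, W_7}.

Yes — W_4 and W_6 are d-separated given {W_1, W_3, W_5, W_7}.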